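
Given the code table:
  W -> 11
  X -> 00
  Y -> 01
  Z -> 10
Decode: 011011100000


Decoding:
01 -> Y
10 -> Z
11 -> W
10 -> Z
00 -> X
00 -> X


Result: YZWZXX


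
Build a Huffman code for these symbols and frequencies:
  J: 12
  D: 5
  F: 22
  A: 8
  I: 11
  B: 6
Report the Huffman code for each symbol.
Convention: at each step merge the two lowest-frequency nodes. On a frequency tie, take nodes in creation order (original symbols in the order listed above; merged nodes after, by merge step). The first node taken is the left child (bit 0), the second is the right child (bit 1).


Huffman tree construction:
Step 1: Merge D(5) + B(6) = 11
Step 2: Merge A(8) + I(11) = 19
Step 3: Merge (D+B)(11) + J(12) = 23
Step 4: Merge (A+I)(19) + F(22) = 41
Step 5: Merge ((D+B)+J)(23) + ((A+I)+F)(41) = 64
Read each symbol's code off the tree from the root (left child = 0, right child = 1).

Codes:
  J: 01 (length 2)
  D: 000 (length 3)
  F: 11 (length 2)
  A: 100 (length 3)
  I: 101 (length 3)
  B: 001 (length 3)
Average code length: 158/64 = 2.4688 bits/symbol


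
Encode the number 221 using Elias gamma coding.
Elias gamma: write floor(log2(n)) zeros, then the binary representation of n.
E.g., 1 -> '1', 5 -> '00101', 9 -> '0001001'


num_bits = floor(log2(221)) + 1 = 8
leading_zeros = num_bits - 1 = 7
binary(221) = 11011101

Elias gamma(221) = '0000000' + '11011101' = 000000011011101 (15 bits)


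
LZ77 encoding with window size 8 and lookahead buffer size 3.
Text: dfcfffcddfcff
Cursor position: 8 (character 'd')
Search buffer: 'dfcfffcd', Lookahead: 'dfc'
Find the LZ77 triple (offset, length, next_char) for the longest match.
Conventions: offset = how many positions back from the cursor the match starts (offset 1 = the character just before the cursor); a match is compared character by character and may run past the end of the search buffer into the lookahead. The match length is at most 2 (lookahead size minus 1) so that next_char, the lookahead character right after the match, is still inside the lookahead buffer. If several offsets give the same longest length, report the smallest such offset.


Try each offset into the search buffer:
  offset=1 (pos 7, char 'd'): match length 1
  offset=2 (pos 6, char 'c'): match length 0
  offset=3 (pos 5, char 'f'): match length 0
  offset=4 (pos 4, char 'f'): match length 0
  offset=5 (pos 3, char 'f'): match length 0
  offset=6 (pos 2, char 'c'): match length 0
  offset=7 (pos 1, char 'f'): match length 0
  offset=8 (pos 0, char 'd'): match length 2
Longest match has length 2 at offset 8.
next_char = character at position 8 + 2 = 10 -> 'c'

Best match: offset=8, length=2 (matching 'df' starting at position 0)
LZ77 triple: (8, 2, 'c')


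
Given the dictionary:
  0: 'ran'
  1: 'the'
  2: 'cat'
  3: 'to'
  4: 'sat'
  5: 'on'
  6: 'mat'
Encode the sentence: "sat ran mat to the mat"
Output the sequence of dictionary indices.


Look up each word in the dictionary:
  'sat' -> 4
  'ran' -> 0
  'mat' -> 6
  'to' -> 3
  'the' -> 1
  'mat' -> 6

Encoded: [4, 0, 6, 3, 1, 6]


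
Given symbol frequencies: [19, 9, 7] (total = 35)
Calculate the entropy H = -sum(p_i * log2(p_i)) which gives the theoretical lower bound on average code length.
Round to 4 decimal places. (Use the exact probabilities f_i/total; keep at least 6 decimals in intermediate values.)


Per-symbol terms -p_i * log2(p_i) with p_i = f_i/35:
  p = 19/35 = 0.542857: log2(p) = -0.881356, -p*log2(p) = 0.478450
  p = 9/35 = 0.257143: log2(p) = -1.959358, -p*log2(p) = 0.503835
  p = 7/35 = 0.200000: log2(p) = -2.321928, -p*log2(p) = 0.464386
H = 0.478450 + 0.503835 + 0.464386 = 1.446671

H = 1.4467 bits/symbol


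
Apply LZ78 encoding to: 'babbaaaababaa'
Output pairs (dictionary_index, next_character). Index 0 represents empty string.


LZ78 encoding steps:
Dictionary: {0: ''}
Step 1: w='' (idx 0), next='b' -> output (0, 'b'), add 'b' as idx 1
Step 2: w='' (idx 0), next='a' -> output (0, 'a'), add 'a' as idx 2
Step 3: w='b' (idx 1), next='b' -> output (1, 'b'), add 'bb' as idx 3
Step 4: w='a' (idx 2), next='a' -> output (2, 'a'), add 'aa' as idx 4
Step 5: w='aa' (idx 4), next='b' -> output (4, 'b'), add 'aab' as idx 5
Step 6: w='a' (idx 2), next='b' -> output (2, 'b'), add 'ab' as idx 6
Step 7: w='aa' (idx 4), end of input -> output (4, '')


Encoded: [(0, 'b'), (0, 'a'), (1, 'b'), (2, 'a'), (4, 'b'), (2, 'b'), (4, '')]


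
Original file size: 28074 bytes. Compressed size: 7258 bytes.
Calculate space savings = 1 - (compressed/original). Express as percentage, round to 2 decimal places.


ratio = compressed/original = 7258/28074 = 0.258531
savings = 1 - ratio = 1 - 0.258531 = 0.741469
as a percentage: 0.741469 * 100 = 74.15%

Space savings = 1 - 7258/28074 = 74.15%


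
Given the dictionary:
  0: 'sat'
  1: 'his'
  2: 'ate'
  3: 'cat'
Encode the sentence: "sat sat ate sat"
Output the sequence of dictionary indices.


Look up each word in the dictionary:
  'sat' -> 0
  'sat' -> 0
  'ate' -> 2
  'sat' -> 0

Encoded: [0, 0, 2, 0]


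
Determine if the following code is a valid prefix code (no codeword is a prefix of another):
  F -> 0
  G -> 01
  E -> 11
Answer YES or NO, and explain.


Checking each pair (does one codeword prefix another?):
  F='0' vs G='01': prefix -- VIOLATION

NO -- this is NOT a valid prefix code. F (0) is a prefix of G (01).


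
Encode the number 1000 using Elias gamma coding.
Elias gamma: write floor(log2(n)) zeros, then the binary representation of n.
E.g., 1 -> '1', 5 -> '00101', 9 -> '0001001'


num_bits = floor(log2(1000)) + 1 = 10
leading_zeros = num_bits - 1 = 9
binary(1000) = 1111101000

Elias gamma(1000) = '000000000' + '1111101000' = 0000000001111101000 (19 bits)


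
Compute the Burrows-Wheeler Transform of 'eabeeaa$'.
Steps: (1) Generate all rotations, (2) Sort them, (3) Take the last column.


Rotations (sorted):
  0: $eabeeaa -> last char: a
  1: a$eabeea -> last char: a
  2: aa$eabee -> last char: e
  3: abeeaa$e -> last char: e
  4: beeaa$ea -> last char: a
  5: eaa$eabe -> last char: e
  6: eabeeaa$ -> last char: $
  7: eeaa$eab -> last char: b


BWT = aaeeae$b


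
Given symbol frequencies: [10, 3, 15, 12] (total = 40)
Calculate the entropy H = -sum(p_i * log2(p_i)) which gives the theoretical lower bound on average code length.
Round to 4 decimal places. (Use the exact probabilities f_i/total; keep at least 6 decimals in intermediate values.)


Per-symbol terms -p_i * log2(p_i) with p_i = f_i/40:
  p = 10/40 = 0.250000: log2(p) = -2.000000, -p*log2(p) = 0.500000
  p = 3/40 = 0.075000: log2(p) = -3.736966, -p*log2(p) = 0.280272
  p = 15/40 = 0.375000: log2(p) = -1.415037, -p*log2(p) = 0.530639
  p = 12/40 = 0.300000: log2(p) = -1.736966, -p*log2(p) = 0.521090
H = 0.500000 + 0.280272 + 0.530639 + 0.521090 = 1.832001

H = 1.832 bits/symbol


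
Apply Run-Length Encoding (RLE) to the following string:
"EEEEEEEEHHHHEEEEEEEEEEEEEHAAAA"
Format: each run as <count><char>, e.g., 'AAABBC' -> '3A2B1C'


Scanning runs left to right:
  i=0: run of 'E' x 8 -> '8E'
  i=8: run of 'H' x 4 -> '4H'
  i=12: run of 'E' x 13 -> '13E'
  i=25: run of 'H' x 1 -> '1H'
  i=26: run of 'A' x 4 -> '4A'

RLE = 8E4H13E1H4A


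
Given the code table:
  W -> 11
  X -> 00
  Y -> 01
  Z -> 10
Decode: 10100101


Decoding:
10 -> Z
10 -> Z
01 -> Y
01 -> Y


Result: ZZYY


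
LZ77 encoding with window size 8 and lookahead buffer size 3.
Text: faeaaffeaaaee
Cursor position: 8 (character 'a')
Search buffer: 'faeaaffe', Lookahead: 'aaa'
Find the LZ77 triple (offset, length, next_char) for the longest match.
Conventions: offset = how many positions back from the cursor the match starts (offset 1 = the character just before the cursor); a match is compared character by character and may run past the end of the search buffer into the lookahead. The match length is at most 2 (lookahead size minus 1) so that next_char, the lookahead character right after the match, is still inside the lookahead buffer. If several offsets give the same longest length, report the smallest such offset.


Try each offset into the search buffer:
  offset=1 (pos 7, char 'e'): match length 0
  offset=2 (pos 6, char 'f'): match length 0
  offset=3 (pos 5, char 'f'): match length 0
  offset=4 (pos 4, char 'a'): match length 1
  offset=5 (pos 3, char 'a'): match length 2
  offset=6 (pos 2, char 'e'): match length 0
  offset=7 (pos 1, char 'a'): match length 1
  offset=8 (pos 0, char 'f'): match length 0
Longest match has length 2 at offset 5.
next_char = character at position 8 + 2 = 10 -> 'a'

Best match: offset=5, length=2 (matching 'aa' starting at position 3)
LZ77 triple: (5, 2, 'a')


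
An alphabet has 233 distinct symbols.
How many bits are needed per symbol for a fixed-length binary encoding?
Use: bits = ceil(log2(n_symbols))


log2(233) = 7.8642
Bracket: 2^7 = 128 < 233 <= 2^8 = 256
So ceil(log2(233)) = 8

bits = ceil(log2(233)) = ceil(7.8642) = 8 bits


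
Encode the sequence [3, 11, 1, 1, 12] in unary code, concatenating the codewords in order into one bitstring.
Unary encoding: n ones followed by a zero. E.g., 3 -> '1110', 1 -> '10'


Encode each number as n ones followed by a terminating 0:
  3 -> 1110 (4 bits)
  11 -> 111111111110 (12 bits)
  1 -> 10 (2 bits)
  1 -> 10 (2 bits)
  12 -> 1111111111110 (13 bits)
Total length = 4 + 12 + 2 + 2 + 13 = 33 bits.

Unary([3, 11, 1, 1, 12]) = 111011111111111010101111111111110 (33 bits)


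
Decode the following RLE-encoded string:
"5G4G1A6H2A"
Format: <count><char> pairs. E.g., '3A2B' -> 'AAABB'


Expanding each <count><char> pair:
  5G -> 'GGGGG'
  4G -> 'GGGG'
  1A -> 'A'
  6H -> 'HHHHHH'
  2A -> 'AA'

Decoded = GGGGGGGGGAHHHHHHAA


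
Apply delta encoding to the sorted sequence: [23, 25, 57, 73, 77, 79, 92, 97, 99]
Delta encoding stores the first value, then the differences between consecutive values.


First value: 23
Deltas:
  25 - 23 = 2
  57 - 25 = 32
  73 - 57 = 16
  77 - 73 = 4
  79 - 77 = 2
  92 - 79 = 13
  97 - 92 = 5
  99 - 97 = 2


Delta encoded: [23, 2, 32, 16, 4, 2, 13, 5, 2]


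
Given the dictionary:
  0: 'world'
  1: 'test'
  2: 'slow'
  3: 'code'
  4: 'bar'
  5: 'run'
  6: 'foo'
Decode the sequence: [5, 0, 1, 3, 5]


Look up each index in the dictionary:
  5 -> 'run'
  0 -> 'world'
  1 -> 'test'
  3 -> 'code'
  5 -> 'run'

Decoded: "run world test code run"


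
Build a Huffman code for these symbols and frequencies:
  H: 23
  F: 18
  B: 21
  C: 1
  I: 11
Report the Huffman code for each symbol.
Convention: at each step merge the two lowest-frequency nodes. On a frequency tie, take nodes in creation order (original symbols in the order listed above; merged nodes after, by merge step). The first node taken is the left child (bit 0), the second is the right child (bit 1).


Huffman tree construction:
Step 1: Merge C(1) + I(11) = 12
Step 2: Merge (C+I)(12) + F(18) = 30
Step 3: Merge B(21) + H(23) = 44
Step 4: Merge ((C+I)+F)(30) + (B+H)(44) = 74
Read each symbol's code off the tree from the root (left child = 0, right child = 1).

Codes:
  H: 11 (length 2)
  F: 01 (length 2)
  B: 10 (length 2)
  C: 000 (length 3)
  I: 001 (length 3)
Average code length: 160/74 = 2.1622 bits/symbol


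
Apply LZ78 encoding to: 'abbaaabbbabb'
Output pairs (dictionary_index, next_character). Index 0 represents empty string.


LZ78 encoding steps:
Dictionary: {0: ''}
Step 1: w='' (idx 0), next='a' -> output (0, 'a'), add 'a' as idx 1
Step 2: w='' (idx 0), next='b' -> output (0, 'b'), add 'b' as idx 2
Step 3: w='b' (idx 2), next='a' -> output (2, 'a'), add 'ba' as idx 3
Step 4: w='a' (idx 1), next='a' -> output (1, 'a'), add 'aa' as idx 4
Step 5: w='b' (idx 2), next='b' -> output (2, 'b'), add 'bb' as idx 5
Step 6: w='ba' (idx 3), next='b' -> output (3, 'b'), add 'bab' as idx 6
Step 7: w='b' (idx 2), end of input -> output (2, '')


Encoded: [(0, 'a'), (0, 'b'), (2, 'a'), (1, 'a'), (2, 'b'), (3, 'b'), (2, '')]


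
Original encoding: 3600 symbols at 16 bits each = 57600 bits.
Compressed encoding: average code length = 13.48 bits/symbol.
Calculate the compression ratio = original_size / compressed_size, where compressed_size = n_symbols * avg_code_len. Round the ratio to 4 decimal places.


original_size = n_symbols * orig_bits = 3600 * 16 = 57600 bits
compressed_size = n_symbols * avg_code_len = 3600 * 13.48 = 48528.0 bits
ratio = original_size / compressed_size = 57600 / 48528.0 = 1.1869

Compression ratio = 1.1869


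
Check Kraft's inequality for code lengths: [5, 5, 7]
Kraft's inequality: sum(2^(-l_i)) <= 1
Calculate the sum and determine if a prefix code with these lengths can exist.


Sum = 2^(-5) + 2^(-5) + 2^(-7)
    = 0.03125 + 0.03125 + 0.0078125
    = 9/128 = 0.0703125
Since 0.0703125 <= 1, Kraft's inequality IS satisfied.
A prefix code with these lengths CAN exist.

Kraft sum = 0.0703125. Satisfied.


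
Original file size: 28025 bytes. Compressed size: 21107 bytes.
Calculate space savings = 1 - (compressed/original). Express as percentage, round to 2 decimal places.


ratio = compressed/original = 21107/28025 = 0.753149
savings = 1 - ratio = 1 - 0.753149 = 0.246851
as a percentage: 0.246851 * 100 = 24.69%

Space savings = 1 - 21107/28025 = 24.69%


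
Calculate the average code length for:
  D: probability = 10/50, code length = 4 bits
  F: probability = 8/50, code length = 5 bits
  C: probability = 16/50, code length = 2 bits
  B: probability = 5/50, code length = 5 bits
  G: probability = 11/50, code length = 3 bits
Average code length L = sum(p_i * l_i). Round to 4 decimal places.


Weighted contributions p_i * l_i:
  D: (10/50) * 4 = 40/50
  F: (8/50) * 5 = 40/50
  C: (16/50) * 2 = 32/50
  B: (5/50) * 5 = 25/50
  G: (11/50) * 3 = 33/50
Sum = (40 + 40 + 32 + 25 + 33)/50 = 170/50

L = 170/50 = 3.4000 bits/symbol


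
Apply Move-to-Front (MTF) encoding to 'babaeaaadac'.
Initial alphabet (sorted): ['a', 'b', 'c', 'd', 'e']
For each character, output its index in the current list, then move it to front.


MTF encoding:
'b': index 1 in ['a', 'b', 'c', 'd', 'e'] -> ['b', 'a', 'c', 'd', 'e']
'a': index 1 in ['b', 'a', 'c', 'd', 'e'] -> ['a', 'b', 'c', 'd', 'e']
'b': index 1 in ['a', 'b', 'c', 'd', 'e'] -> ['b', 'a', 'c', 'd', 'e']
'a': index 1 in ['b', 'a', 'c', 'd', 'e'] -> ['a', 'b', 'c', 'd', 'e']
'e': index 4 in ['a', 'b', 'c', 'd', 'e'] -> ['e', 'a', 'b', 'c', 'd']
'a': index 1 in ['e', 'a', 'b', 'c', 'd'] -> ['a', 'e', 'b', 'c', 'd']
'a': index 0 in ['a', 'e', 'b', 'c', 'd'] -> ['a', 'e', 'b', 'c', 'd']
'a': index 0 in ['a', 'e', 'b', 'c', 'd'] -> ['a', 'e', 'b', 'c', 'd']
'd': index 4 in ['a', 'e', 'b', 'c', 'd'] -> ['d', 'a', 'e', 'b', 'c']
'a': index 1 in ['d', 'a', 'e', 'b', 'c'] -> ['a', 'd', 'e', 'b', 'c']
'c': index 4 in ['a', 'd', 'e', 'b', 'c'] -> ['c', 'a', 'd', 'e', 'b']


Output: [1, 1, 1, 1, 4, 1, 0, 0, 4, 1, 4]


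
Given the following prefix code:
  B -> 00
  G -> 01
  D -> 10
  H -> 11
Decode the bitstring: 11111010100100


Decoding step by step:
Bits 11 -> H
Bits 11 -> H
Bits 10 -> D
Bits 10 -> D
Bits 10 -> D
Bits 01 -> G
Bits 00 -> B


Decoded message: HHDDDGB


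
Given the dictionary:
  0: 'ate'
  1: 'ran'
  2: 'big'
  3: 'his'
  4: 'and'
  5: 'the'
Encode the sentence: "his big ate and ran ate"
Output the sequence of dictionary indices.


Look up each word in the dictionary:
  'his' -> 3
  'big' -> 2
  'ate' -> 0
  'and' -> 4
  'ran' -> 1
  'ate' -> 0

Encoded: [3, 2, 0, 4, 1, 0]


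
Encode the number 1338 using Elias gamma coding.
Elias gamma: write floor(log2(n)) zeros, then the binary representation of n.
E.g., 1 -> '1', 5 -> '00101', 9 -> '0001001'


num_bits = floor(log2(1338)) + 1 = 11
leading_zeros = num_bits - 1 = 10
binary(1338) = 10100111010

Elias gamma(1338) = '0000000000' + '10100111010' = 000000000010100111010 (21 bits)


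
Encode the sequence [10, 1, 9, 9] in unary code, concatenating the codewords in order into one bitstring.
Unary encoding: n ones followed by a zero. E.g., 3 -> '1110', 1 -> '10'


Encode each number as n ones followed by a terminating 0:
  10 -> 11111111110 (11 bits)
  1 -> 10 (2 bits)
  9 -> 1111111110 (10 bits)
  9 -> 1111111110 (10 bits)
Total length = 11 + 2 + 10 + 10 = 33 bits.

Unary([10, 1, 9, 9]) = 111111111101011111111101111111110 (33 bits)


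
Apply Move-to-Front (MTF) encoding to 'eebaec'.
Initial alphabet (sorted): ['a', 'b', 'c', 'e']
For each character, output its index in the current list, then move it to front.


MTF encoding:
'e': index 3 in ['a', 'b', 'c', 'e'] -> ['e', 'a', 'b', 'c']
'e': index 0 in ['e', 'a', 'b', 'c'] -> ['e', 'a', 'b', 'c']
'b': index 2 in ['e', 'a', 'b', 'c'] -> ['b', 'e', 'a', 'c']
'a': index 2 in ['b', 'e', 'a', 'c'] -> ['a', 'b', 'e', 'c']
'e': index 2 in ['a', 'b', 'e', 'c'] -> ['e', 'a', 'b', 'c']
'c': index 3 in ['e', 'a', 'b', 'c'] -> ['c', 'e', 'a', 'b']


Output: [3, 0, 2, 2, 2, 3]


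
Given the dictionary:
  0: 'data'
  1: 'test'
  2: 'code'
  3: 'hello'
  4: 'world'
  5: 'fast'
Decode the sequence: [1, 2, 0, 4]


Look up each index in the dictionary:
  1 -> 'test'
  2 -> 'code'
  0 -> 'data'
  4 -> 'world'

Decoded: "test code data world"


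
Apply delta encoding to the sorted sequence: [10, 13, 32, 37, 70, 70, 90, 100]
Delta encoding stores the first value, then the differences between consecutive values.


First value: 10
Deltas:
  13 - 10 = 3
  32 - 13 = 19
  37 - 32 = 5
  70 - 37 = 33
  70 - 70 = 0
  90 - 70 = 20
  100 - 90 = 10


Delta encoded: [10, 3, 19, 5, 33, 0, 20, 10]


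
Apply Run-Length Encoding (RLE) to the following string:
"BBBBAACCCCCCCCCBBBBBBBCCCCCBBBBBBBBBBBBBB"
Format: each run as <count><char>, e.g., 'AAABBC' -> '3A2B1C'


Scanning runs left to right:
  i=0: run of 'B' x 4 -> '4B'
  i=4: run of 'A' x 2 -> '2A'
  i=6: run of 'C' x 9 -> '9C'
  i=15: run of 'B' x 7 -> '7B'
  i=22: run of 'C' x 5 -> '5C'
  i=27: run of 'B' x 14 -> '14B'

RLE = 4B2A9C7B5C14B


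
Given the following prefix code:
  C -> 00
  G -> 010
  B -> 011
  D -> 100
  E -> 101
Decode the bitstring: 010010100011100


Decoding step by step:
Bits 010 -> G
Bits 010 -> G
Bits 100 -> D
Bits 011 -> B
Bits 100 -> D


Decoded message: GGDBD


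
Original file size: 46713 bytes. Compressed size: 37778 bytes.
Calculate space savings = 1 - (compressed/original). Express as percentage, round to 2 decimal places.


ratio = compressed/original = 37778/46713 = 0.808726
savings = 1 - ratio = 1 - 0.808726 = 0.191274
as a percentage: 0.191274 * 100 = 19.13%

Space savings = 1 - 37778/46713 = 19.13%


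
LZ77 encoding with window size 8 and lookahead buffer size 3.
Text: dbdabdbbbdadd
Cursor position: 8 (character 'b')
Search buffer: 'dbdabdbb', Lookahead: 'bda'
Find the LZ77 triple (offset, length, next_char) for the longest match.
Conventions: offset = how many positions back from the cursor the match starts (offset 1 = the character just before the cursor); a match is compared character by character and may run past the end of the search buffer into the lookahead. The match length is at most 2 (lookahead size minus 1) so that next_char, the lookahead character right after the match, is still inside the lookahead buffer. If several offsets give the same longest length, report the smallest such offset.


Try each offset into the search buffer:
  offset=1 (pos 7, char 'b'): match length 1
  offset=2 (pos 6, char 'b'): match length 1
  offset=3 (pos 5, char 'd'): match length 0
  offset=4 (pos 4, char 'b'): match length 2
  offset=5 (pos 3, char 'a'): match length 0
  offset=6 (pos 2, char 'd'): match length 0
  offset=7 (pos 1, char 'b'): match length 2
  offset=8 (pos 0, char 'd'): match length 0
Longest match has length 2, found at offsets 4, 7; take the smallest, offset 4.
next_char = character at position 8 + 2 = 10 -> 'a'

Best match: offset=4, length=2 (matching 'bd' starting at position 4)
LZ77 triple: (4, 2, 'a')


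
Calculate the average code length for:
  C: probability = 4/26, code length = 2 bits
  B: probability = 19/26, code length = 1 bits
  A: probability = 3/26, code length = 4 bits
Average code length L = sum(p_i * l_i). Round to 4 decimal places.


Weighted contributions p_i * l_i:
  C: (4/26) * 2 = 8/26
  B: (19/26) * 1 = 19/26
  A: (3/26) * 4 = 12/26
Sum = (8 + 19 + 12)/26 = 39/26

L = 39/26 = 1.5000 bits/symbol


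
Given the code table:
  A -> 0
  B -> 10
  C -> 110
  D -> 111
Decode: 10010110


Decoding:
10 -> B
0 -> A
10 -> B
110 -> C


Result: BABC


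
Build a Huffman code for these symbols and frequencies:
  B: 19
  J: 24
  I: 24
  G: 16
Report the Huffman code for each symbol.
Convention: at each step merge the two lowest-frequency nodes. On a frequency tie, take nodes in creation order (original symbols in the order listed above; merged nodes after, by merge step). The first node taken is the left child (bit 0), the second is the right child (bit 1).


Huffman tree construction:
Step 1: Merge G(16) + B(19) = 35
Step 2: Merge J(24) + I(24) = 48
Step 3: Merge (G+B)(35) + (J+I)(48) = 83
Read each symbol's code off the tree from the root (left child = 0, right child = 1).

Codes:
  B: 01 (length 2)
  J: 10 (length 2)
  I: 11 (length 2)
  G: 00 (length 2)
Average code length: 166/83 = 2.0000 bits/symbol


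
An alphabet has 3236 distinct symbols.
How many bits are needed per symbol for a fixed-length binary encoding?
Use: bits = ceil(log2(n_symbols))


log2(3236) = 11.66
Bracket: 2^11 = 2048 < 3236 <= 2^12 = 4096
So ceil(log2(3236)) = 12

bits = ceil(log2(3236)) = ceil(11.66) = 12 bits


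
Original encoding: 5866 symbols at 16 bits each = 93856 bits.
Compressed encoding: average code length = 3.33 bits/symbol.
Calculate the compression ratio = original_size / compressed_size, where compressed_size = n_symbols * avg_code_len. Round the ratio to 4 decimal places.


original_size = n_symbols * orig_bits = 5866 * 16 = 93856 bits
compressed_size = n_symbols * avg_code_len = 5866 * 3.33 = 19533.78 bits
ratio = original_size / compressed_size = 93856 / 19533.78 = 4.8048

Compression ratio = 4.8048


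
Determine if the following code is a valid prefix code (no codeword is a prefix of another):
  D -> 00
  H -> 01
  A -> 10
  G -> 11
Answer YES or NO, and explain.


Checking each pair (does one codeword prefix another?):
  D='00' vs H='01': no prefix
  D='00' vs A='10': no prefix
  D='00' vs G='11': no prefix
  H='01' vs D='00': no prefix
  H='01' vs A='10': no prefix
  H='01' vs G='11': no prefix
  A='10' vs D='00': no prefix
  A='10' vs H='01': no prefix
  A='10' vs G='11': no prefix
  G='11' vs D='00': no prefix
  G='11' vs H='01': no prefix
  G='11' vs A='10': no prefix
No violation found over all pairs.

YES -- this is a valid prefix code. No codeword is a prefix of any other codeword.


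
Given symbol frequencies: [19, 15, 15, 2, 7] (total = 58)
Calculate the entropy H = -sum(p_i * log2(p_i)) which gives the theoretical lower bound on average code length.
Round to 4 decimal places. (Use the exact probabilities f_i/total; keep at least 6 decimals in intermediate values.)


Per-symbol terms -p_i * log2(p_i) with p_i = f_i/58:
  p = 19/58 = 0.327586: log2(p) = -1.610053, -p*log2(p) = 0.527431
  p = 15/58 = 0.258621: log2(p) = -1.951090, -p*log2(p) = 0.504592
  p = 15/58 = 0.258621: log2(p) = -1.951090, -p*log2(p) = 0.504592
  p = 2/58 = 0.034483: log2(p) = -4.857981, -p*log2(p) = 0.167517
  p = 7/58 = 0.120690: log2(p) = -3.050626, -p*log2(p) = 0.368179
H = 0.527431 + 0.504592 + 0.504592 + 0.167517 + 0.368179 = 2.072311

H = 2.0723 bits/symbol


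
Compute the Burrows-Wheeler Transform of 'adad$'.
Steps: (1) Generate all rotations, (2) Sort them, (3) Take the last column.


Rotations (sorted):
  0: $adad -> last char: d
  1: ad$ad -> last char: d
  2: adad$ -> last char: $
  3: d$ada -> last char: a
  4: dad$a -> last char: a


BWT = dd$aa


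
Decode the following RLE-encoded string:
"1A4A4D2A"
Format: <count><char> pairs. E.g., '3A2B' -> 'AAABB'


Expanding each <count><char> pair:
  1A -> 'A'
  4A -> 'AAAA'
  4D -> 'DDDD'
  2A -> 'AA'

Decoded = AAAAADDDDAA


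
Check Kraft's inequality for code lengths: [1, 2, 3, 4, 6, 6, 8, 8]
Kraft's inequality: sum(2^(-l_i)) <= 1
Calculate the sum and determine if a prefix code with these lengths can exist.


Sum = 2^(-1) + 2^(-2) + 2^(-3) + 2^(-4) + 2^(-6) + 2^(-6) + 2^(-8) + 2^(-8)
    = 0.5 + 0.25 + 0.125 + 0.0625 + 0.015625 + 0.015625 + 0.00390625 + 0.00390625
    = 250/256 = 0.9765625
Since 0.9765625 <= 1, Kraft's inequality IS satisfied.
A prefix code with these lengths CAN exist.

Kraft sum = 0.9765625. Satisfied.


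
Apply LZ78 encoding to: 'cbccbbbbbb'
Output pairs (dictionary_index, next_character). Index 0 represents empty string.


LZ78 encoding steps:
Dictionary: {0: ''}
Step 1: w='' (idx 0), next='c' -> output (0, 'c'), add 'c' as idx 1
Step 2: w='' (idx 0), next='b' -> output (0, 'b'), add 'b' as idx 2
Step 3: w='c' (idx 1), next='c' -> output (1, 'c'), add 'cc' as idx 3
Step 4: w='b' (idx 2), next='b' -> output (2, 'b'), add 'bb' as idx 4
Step 5: w='bb' (idx 4), next='b' -> output (4, 'b'), add 'bbb' as idx 5
Step 6: w='b' (idx 2), end of input -> output (2, '')


Encoded: [(0, 'c'), (0, 'b'), (1, 'c'), (2, 'b'), (4, 'b'), (2, '')]


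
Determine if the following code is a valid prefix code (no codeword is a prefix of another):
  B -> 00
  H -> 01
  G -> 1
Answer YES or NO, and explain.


Checking each pair (does one codeword prefix another?):
  B='00' vs H='01': no prefix
  B='00' vs G='1': no prefix
  H='01' vs B='00': no prefix
  H='01' vs G='1': no prefix
  G='1' vs B='00': no prefix
  G='1' vs H='01': no prefix
No violation found over all pairs.

YES -- this is a valid prefix code. No codeword is a prefix of any other codeword.


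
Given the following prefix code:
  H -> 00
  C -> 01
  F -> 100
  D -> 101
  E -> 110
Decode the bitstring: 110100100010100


Decoding step by step:
Bits 110 -> E
Bits 100 -> F
Bits 100 -> F
Bits 01 -> C
Bits 01 -> C
Bits 00 -> H


Decoded message: EFFCCH


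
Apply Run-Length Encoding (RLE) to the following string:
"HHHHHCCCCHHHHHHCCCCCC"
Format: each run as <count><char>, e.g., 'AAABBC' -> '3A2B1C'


Scanning runs left to right:
  i=0: run of 'H' x 5 -> '5H'
  i=5: run of 'C' x 4 -> '4C'
  i=9: run of 'H' x 6 -> '6H'
  i=15: run of 'C' x 6 -> '6C'

RLE = 5H4C6H6C


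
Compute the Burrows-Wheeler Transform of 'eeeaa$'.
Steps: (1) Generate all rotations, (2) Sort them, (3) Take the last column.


Rotations (sorted):
  0: $eeeaa -> last char: a
  1: a$eeea -> last char: a
  2: aa$eee -> last char: e
  3: eaa$ee -> last char: e
  4: eeaa$e -> last char: e
  5: eeeaa$ -> last char: $


BWT = aaeee$


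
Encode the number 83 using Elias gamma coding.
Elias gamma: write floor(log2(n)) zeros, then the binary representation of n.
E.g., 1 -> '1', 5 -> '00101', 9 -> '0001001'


num_bits = floor(log2(83)) + 1 = 7
leading_zeros = num_bits - 1 = 6
binary(83) = 1010011

Elias gamma(83) = '000000' + '1010011' = 0000001010011 (13 bits)


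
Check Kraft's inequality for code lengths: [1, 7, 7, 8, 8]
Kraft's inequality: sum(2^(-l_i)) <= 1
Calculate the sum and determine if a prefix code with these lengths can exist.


Sum = 2^(-1) + 2^(-7) + 2^(-7) + 2^(-8) + 2^(-8)
    = 0.5 + 0.0078125 + 0.0078125 + 0.00390625 + 0.00390625
    = 134/256 = 0.5234375
Since 0.5234375 <= 1, Kraft's inequality IS satisfied.
A prefix code with these lengths CAN exist.

Kraft sum = 0.5234375. Satisfied.


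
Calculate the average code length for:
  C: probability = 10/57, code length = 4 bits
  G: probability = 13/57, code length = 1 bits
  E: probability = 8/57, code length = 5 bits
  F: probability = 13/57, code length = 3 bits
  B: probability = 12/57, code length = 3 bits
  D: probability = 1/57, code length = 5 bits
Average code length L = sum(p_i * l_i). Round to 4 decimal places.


Weighted contributions p_i * l_i:
  C: (10/57) * 4 = 40/57
  G: (13/57) * 1 = 13/57
  E: (8/57) * 5 = 40/57
  F: (13/57) * 3 = 39/57
  B: (12/57) * 3 = 36/57
  D: (1/57) * 5 = 5/57
Sum = (40 + 13 + 40 + 39 + 36 + 5)/57 = 173/57

L = 173/57 = 3.0351 bits/symbol


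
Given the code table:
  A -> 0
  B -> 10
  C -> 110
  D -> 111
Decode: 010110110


Decoding:
0 -> A
10 -> B
110 -> C
110 -> C


Result: ABCC


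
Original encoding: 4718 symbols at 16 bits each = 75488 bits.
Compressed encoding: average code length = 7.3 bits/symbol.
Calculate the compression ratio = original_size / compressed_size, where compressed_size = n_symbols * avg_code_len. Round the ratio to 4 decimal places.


original_size = n_symbols * orig_bits = 4718 * 16 = 75488 bits
compressed_size = n_symbols * avg_code_len = 4718 * 7.3 = 34441.4 bits
ratio = original_size / compressed_size = 75488 / 34441.4 = 2.1918

Compression ratio = 2.1918


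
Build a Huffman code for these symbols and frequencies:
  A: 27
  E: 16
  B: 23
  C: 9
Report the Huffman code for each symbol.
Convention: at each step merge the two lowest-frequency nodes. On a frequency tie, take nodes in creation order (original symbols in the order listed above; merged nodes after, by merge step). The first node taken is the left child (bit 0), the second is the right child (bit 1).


Huffman tree construction:
Step 1: Merge C(9) + E(16) = 25
Step 2: Merge B(23) + (C+E)(25) = 48
Step 3: Merge A(27) + (B+(C+E))(48) = 75
Read each symbol's code off the tree from the root (left child = 0, right child = 1).

Codes:
  A: 0 (length 1)
  E: 111 (length 3)
  B: 10 (length 2)
  C: 110 (length 3)
Average code length: 148/75 = 1.9733 bits/symbol


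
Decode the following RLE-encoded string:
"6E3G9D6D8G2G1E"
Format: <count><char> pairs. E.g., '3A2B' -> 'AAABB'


Expanding each <count><char> pair:
  6E -> 'EEEEEE'
  3G -> 'GGG'
  9D -> 'DDDDDDDDD'
  6D -> 'DDDDDD'
  8G -> 'GGGGGGGG'
  2G -> 'GG'
  1E -> 'E'

Decoded = EEEEEEGGGDDDDDDDDDDDDDDDGGGGGGGGGGE


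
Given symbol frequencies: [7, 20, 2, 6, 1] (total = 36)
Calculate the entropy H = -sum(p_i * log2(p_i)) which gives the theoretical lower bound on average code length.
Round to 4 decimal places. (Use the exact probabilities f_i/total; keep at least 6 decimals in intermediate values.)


Per-symbol terms -p_i * log2(p_i) with p_i = f_i/36:
  p = 7/36 = 0.194444: log2(p) = -2.362570, -p*log2(p) = 0.459389
  p = 20/36 = 0.555556: log2(p) = -0.847997, -p*log2(p) = 0.471109
  p = 2/36 = 0.055556: log2(p) = -4.169925, -p*log2(p) = 0.231663
  p = 6/36 = 0.166667: log2(p) = -2.584963, -p*log2(p) = 0.430827
  p = 1/36 = 0.027778: log2(p) = -5.169925, -p*log2(p) = 0.143609
H = 0.459389 + 0.471109 + 0.231663 + 0.430827 + 0.143609 = 1.736597

H = 1.7366 bits/symbol


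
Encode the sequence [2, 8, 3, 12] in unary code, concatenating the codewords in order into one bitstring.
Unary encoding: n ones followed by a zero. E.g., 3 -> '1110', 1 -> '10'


Encode each number as n ones followed by a terminating 0:
  2 -> 110 (3 bits)
  8 -> 111111110 (9 bits)
  3 -> 1110 (4 bits)
  12 -> 1111111111110 (13 bits)
Total length = 3 + 9 + 4 + 13 = 29 bits.

Unary([2, 8, 3, 12]) = 11011111111011101111111111110 (29 bits)


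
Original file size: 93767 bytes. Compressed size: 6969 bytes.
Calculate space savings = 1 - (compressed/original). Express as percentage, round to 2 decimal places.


ratio = compressed/original = 6969/93767 = 0.074323
savings = 1 - ratio = 1 - 0.074323 = 0.925677
as a percentage: 0.925677 * 100 = 92.57%

Space savings = 1 - 6969/93767 = 92.57%


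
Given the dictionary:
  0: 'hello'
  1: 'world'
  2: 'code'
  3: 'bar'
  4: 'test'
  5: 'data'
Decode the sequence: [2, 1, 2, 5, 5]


Look up each index in the dictionary:
  2 -> 'code'
  1 -> 'world'
  2 -> 'code'
  5 -> 'data'
  5 -> 'data'

Decoded: "code world code data data"


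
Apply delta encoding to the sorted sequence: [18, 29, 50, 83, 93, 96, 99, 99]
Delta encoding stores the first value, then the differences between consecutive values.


First value: 18
Deltas:
  29 - 18 = 11
  50 - 29 = 21
  83 - 50 = 33
  93 - 83 = 10
  96 - 93 = 3
  99 - 96 = 3
  99 - 99 = 0


Delta encoded: [18, 11, 21, 33, 10, 3, 3, 0]


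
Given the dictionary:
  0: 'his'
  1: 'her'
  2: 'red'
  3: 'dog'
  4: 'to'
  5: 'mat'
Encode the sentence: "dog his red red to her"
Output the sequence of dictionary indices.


Look up each word in the dictionary:
  'dog' -> 3
  'his' -> 0
  'red' -> 2
  'red' -> 2
  'to' -> 4
  'her' -> 1

Encoded: [3, 0, 2, 2, 4, 1]


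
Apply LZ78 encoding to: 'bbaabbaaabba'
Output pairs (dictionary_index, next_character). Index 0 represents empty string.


LZ78 encoding steps:
Dictionary: {0: ''}
Step 1: w='' (idx 0), next='b' -> output (0, 'b'), add 'b' as idx 1
Step 2: w='b' (idx 1), next='a' -> output (1, 'a'), add 'ba' as idx 2
Step 3: w='' (idx 0), next='a' -> output (0, 'a'), add 'a' as idx 3
Step 4: w='b' (idx 1), next='b' -> output (1, 'b'), add 'bb' as idx 4
Step 5: w='a' (idx 3), next='a' -> output (3, 'a'), add 'aa' as idx 5
Step 6: w='a' (idx 3), next='b' -> output (3, 'b'), add 'ab' as idx 6
Step 7: w='ba' (idx 2), end of input -> output (2, '')


Encoded: [(0, 'b'), (1, 'a'), (0, 'a'), (1, 'b'), (3, 'a'), (3, 'b'), (2, '')]


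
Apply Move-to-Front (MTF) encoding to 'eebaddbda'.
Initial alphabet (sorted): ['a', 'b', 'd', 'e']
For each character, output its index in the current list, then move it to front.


MTF encoding:
'e': index 3 in ['a', 'b', 'd', 'e'] -> ['e', 'a', 'b', 'd']
'e': index 0 in ['e', 'a', 'b', 'd'] -> ['e', 'a', 'b', 'd']
'b': index 2 in ['e', 'a', 'b', 'd'] -> ['b', 'e', 'a', 'd']
'a': index 2 in ['b', 'e', 'a', 'd'] -> ['a', 'b', 'e', 'd']
'd': index 3 in ['a', 'b', 'e', 'd'] -> ['d', 'a', 'b', 'e']
'd': index 0 in ['d', 'a', 'b', 'e'] -> ['d', 'a', 'b', 'e']
'b': index 2 in ['d', 'a', 'b', 'e'] -> ['b', 'd', 'a', 'e']
'd': index 1 in ['b', 'd', 'a', 'e'] -> ['d', 'b', 'a', 'e']
'a': index 2 in ['d', 'b', 'a', 'e'] -> ['a', 'd', 'b', 'e']


Output: [3, 0, 2, 2, 3, 0, 2, 1, 2]


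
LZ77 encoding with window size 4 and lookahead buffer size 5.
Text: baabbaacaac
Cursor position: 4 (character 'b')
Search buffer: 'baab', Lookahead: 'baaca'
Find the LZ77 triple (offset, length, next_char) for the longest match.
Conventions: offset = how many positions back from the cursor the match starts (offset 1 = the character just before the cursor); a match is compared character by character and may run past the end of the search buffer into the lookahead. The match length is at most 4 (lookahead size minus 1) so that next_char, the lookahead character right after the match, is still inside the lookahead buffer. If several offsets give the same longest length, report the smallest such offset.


Try each offset into the search buffer:
  offset=1 (pos 3, char 'b'): match length 1
  offset=2 (pos 2, char 'a'): match length 0
  offset=3 (pos 1, char 'a'): match length 0
  offset=4 (pos 0, char 'b'): match length 3
Longest match has length 3 at offset 4.
next_char = character at position 4 + 3 = 7 -> 'c'

Best match: offset=4, length=3 (matching 'baa' starting at position 0)
LZ77 triple: (4, 3, 'c')


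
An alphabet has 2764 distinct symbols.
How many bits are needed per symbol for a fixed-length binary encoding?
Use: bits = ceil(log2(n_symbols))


log2(2764) = 11.4325
Bracket: 2^11 = 2048 < 2764 <= 2^12 = 4096
So ceil(log2(2764)) = 12

bits = ceil(log2(2764)) = ceil(11.4325) = 12 bits


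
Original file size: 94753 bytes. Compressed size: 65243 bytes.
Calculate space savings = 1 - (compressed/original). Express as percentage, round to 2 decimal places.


ratio = compressed/original = 65243/94753 = 0.688559
savings = 1 - ratio = 1 - 0.688559 = 0.311441
as a percentage: 0.311441 * 100 = 31.14%

Space savings = 1 - 65243/94753 = 31.14%


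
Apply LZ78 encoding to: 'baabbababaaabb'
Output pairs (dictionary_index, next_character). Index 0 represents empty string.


LZ78 encoding steps:
Dictionary: {0: ''}
Step 1: w='' (idx 0), next='b' -> output (0, 'b'), add 'b' as idx 1
Step 2: w='' (idx 0), next='a' -> output (0, 'a'), add 'a' as idx 2
Step 3: w='a' (idx 2), next='b' -> output (2, 'b'), add 'ab' as idx 3
Step 4: w='b' (idx 1), next='a' -> output (1, 'a'), add 'ba' as idx 4
Step 5: w='ba' (idx 4), next='b' -> output (4, 'b'), add 'bab' as idx 5
Step 6: w='a' (idx 2), next='a' -> output (2, 'a'), add 'aa' as idx 6
Step 7: w='ab' (idx 3), next='b' -> output (3, 'b'), add 'abb' as idx 7


Encoded: [(0, 'b'), (0, 'a'), (2, 'b'), (1, 'a'), (4, 'b'), (2, 'a'), (3, 'b')]


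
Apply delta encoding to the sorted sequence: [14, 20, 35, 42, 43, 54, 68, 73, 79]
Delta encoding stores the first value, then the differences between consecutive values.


First value: 14
Deltas:
  20 - 14 = 6
  35 - 20 = 15
  42 - 35 = 7
  43 - 42 = 1
  54 - 43 = 11
  68 - 54 = 14
  73 - 68 = 5
  79 - 73 = 6


Delta encoded: [14, 6, 15, 7, 1, 11, 14, 5, 6]


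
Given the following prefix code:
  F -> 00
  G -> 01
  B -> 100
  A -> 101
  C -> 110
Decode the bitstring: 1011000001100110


Decoding step by step:
Bits 101 -> A
Bits 100 -> B
Bits 00 -> F
Bits 01 -> G
Bits 100 -> B
Bits 110 -> C


Decoded message: ABFGBC


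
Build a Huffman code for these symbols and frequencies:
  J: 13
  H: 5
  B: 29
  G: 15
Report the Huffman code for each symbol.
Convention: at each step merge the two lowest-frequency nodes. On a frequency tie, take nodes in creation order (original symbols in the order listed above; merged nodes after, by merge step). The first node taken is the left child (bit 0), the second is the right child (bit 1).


Huffman tree construction:
Step 1: Merge H(5) + J(13) = 18
Step 2: Merge G(15) + (H+J)(18) = 33
Step 3: Merge B(29) + (G+(H+J))(33) = 62
Read each symbol's code off the tree from the root (left child = 0, right child = 1).

Codes:
  J: 111 (length 3)
  H: 110 (length 3)
  B: 0 (length 1)
  G: 10 (length 2)
Average code length: 113/62 = 1.8226 bits/symbol


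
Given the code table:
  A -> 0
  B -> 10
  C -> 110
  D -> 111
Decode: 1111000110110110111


Decoding:
111 -> D
10 -> B
0 -> A
0 -> A
110 -> C
110 -> C
110 -> C
111 -> D


Result: DBAACCCD


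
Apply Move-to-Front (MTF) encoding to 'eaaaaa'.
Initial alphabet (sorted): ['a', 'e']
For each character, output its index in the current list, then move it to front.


MTF encoding:
'e': index 1 in ['a', 'e'] -> ['e', 'a']
'a': index 1 in ['e', 'a'] -> ['a', 'e']
'a': index 0 in ['a', 'e'] -> ['a', 'e']
'a': index 0 in ['a', 'e'] -> ['a', 'e']
'a': index 0 in ['a', 'e'] -> ['a', 'e']
'a': index 0 in ['a', 'e'] -> ['a', 'e']


Output: [1, 1, 0, 0, 0, 0]


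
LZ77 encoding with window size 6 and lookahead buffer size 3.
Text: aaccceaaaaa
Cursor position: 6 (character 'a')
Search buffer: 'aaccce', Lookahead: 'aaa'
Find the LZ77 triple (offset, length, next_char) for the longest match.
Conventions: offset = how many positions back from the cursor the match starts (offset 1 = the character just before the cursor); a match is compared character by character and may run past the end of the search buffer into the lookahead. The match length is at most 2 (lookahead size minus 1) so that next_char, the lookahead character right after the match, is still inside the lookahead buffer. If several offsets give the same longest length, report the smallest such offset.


Try each offset into the search buffer:
  offset=1 (pos 5, char 'e'): match length 0
  offset=2 (pos 4, char 'c'): match length 0
  offset=3 (pos 3, char 'c'): match length 0
  offset=4 (pos 2, char 'c'): match length 0
  offset=5 (pos 1, char 'a'): match length 1
  offset=6 (pos 0, char 'a'): match length 2
Longest match has length 2 at offset 6.
next_char = character at position 6 + 2 = 8 -> 'a'

Best match: offset=6, length=2 (matching 'aa' starting at position 0)
LZ77 triple: (6, 2, 'a')


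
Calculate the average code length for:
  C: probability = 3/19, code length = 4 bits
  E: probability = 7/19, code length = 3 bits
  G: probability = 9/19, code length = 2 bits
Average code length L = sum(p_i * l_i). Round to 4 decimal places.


Weighted contributions p_i * l_i:
  C: (3/19) * 4 = 12/19
  E: (7/19) * 3 = 21/19
  G: (9/19) * 2 = 18/19
Sum = (12 + 21 + 18)/19 = 51/19

L = 51/19 = 2.6842 bits/symbol


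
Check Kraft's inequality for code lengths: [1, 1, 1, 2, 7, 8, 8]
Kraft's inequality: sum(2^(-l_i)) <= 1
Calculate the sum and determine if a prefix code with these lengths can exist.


Sum = 2^(-1) + 2^(-1) + 2^(-1) + 2^(-2) + 2^(-7) + 2^(-8) + 2^(-8)
    = 0.5 + 0.5 + 0.5 + 0.25 + 0.0078125 + 0.00390625 + 0.00390625
    = 452/256 = 1.765625
Since 1.765625 > 1, Kraft's inequality is NOT satisfied.
A prefix code with these lengths CANNOT exist.

Kraft sum = 1.765625. Not satisfied.
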